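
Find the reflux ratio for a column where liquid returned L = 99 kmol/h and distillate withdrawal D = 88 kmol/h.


Reflux ratio definition: R = L / D (liquid returned / distillate withdrawn)
L = 99 kmol/h, D = 88 kmol/h
R = 99 / 88 = 1.125

1.125


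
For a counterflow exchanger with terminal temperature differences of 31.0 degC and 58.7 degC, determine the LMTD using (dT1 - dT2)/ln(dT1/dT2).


LMTD = (dT1 - dT2) / ln(dT1/dT2)
= (31.0 - 58.7) / ln(31.0 / 58.7) = -27.7 / -0.638453 = 43.39

43.39 degC


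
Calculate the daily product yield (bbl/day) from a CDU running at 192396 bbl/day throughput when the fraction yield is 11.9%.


Crude throughput = 192396 bbl/day
Fraction yield = 11.9%
yield = throughput * fraction / 100
yield = 192396 * 11.9 / 100 = 22895.124

22895.124 bbl/day


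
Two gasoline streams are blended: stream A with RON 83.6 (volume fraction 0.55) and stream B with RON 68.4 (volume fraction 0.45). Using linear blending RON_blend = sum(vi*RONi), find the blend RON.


Linear blending: RON_blend = sum(vi * RONi)
Contribution 1: 0.55 * 83.6 = 45.98
Contribution 2: 0.45 * 68.4 = 30.78
RON_blend = 45.98 + 30.78 = 76.76

76.76


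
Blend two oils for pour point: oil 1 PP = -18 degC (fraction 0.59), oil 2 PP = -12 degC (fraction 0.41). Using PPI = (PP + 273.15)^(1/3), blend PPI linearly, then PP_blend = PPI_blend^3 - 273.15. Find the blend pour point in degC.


PPI_1 = (-18 + 273.15)^(1/3) = 6.342569
PPI_2 = (-12 + 273.15)^(1/3) = 6.391901
PPI_blend = 0.59 * 6.342569 + 0.41 * 6.391901 = 6.362795
PP_blend = 6.362795^3 - 273.15 = 257.5988 - 273.15 = -15.55

-15.55 degC


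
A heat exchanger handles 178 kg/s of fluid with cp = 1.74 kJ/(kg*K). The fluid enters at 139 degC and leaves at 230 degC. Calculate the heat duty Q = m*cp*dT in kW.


Q = m_dot * cp * delta_T
delta_T = 230 - 139 = 91 K
Q = 178 * 1.74 * 91
= 309.72 * 91
= 28184.52 kW

28184.52 kW


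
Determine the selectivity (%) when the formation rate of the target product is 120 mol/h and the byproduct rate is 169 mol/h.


Selectivity = desired / (desired + undesired) * 100
Total products = 120 + 169 = 289 mol/h
S = 120 / 289 * 100
= 0.4152 * 100
= 41.52 %

41.52 %


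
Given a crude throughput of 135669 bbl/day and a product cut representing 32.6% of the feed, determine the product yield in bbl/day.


Crude throughput = 135669 bbl/day
Fraction yield = 32.6%
yield = throughput * fraction / 100
yield = 135669 * 32.6 / 100 = 44228.094

44228.094 bbl/day


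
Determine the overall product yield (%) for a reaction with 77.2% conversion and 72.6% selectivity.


Overall yield = conversion (%) * selectivity (%) / 100
Conversion = 77.2%, Selectivity = 72.6%
Y = 77.2 * 72.6 / 100
= 56.0472 %

56.0472 %


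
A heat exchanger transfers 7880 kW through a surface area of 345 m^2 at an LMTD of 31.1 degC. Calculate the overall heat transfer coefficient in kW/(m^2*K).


From Q = U*A*LMTD, U = Q / (A * LMTD)
U = 7880 / (345 * 31.1) = 7880 / 10729.5 = 0.7344

0.7344 kW/(m^2*K)


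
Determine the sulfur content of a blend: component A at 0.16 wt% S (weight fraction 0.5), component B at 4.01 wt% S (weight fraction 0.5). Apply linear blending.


Linear sulfur blending: S_blend = x1*S1 + x2*S2
Contribution 1: 0.5 * 0.16 = 0.08 wt%
Contribution 2: 0.5 * 4.01 = 2.005 wt%
S_blend = 0.08 + 2.005 = 2.085

2.085 wt%


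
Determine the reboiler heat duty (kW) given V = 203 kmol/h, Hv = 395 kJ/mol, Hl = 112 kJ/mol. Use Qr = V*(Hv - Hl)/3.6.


Qr = 203 * (395 - 112) / 3.6 = 203 * 283 / 3.6 = 15960

15960 kW


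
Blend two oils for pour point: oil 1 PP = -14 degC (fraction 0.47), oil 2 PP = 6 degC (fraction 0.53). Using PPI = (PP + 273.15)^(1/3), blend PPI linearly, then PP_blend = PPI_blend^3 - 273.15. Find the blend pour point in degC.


PPI_1 = (-14 + 273.15)^(1/3) = 6.375541
PPI_2 = (6 + 273.15)^(1/3) = 6.535506
PPI_blend = 0.47 * 6.375541 + 0.53 * 6.535506 = 6.460322
PP_blend = 6.460322^3 - 273.15 = 269.6265 - 273.15 = -3.52

-3.52 degC


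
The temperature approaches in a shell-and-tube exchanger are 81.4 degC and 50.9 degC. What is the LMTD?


LMTD = (dT1 - dT2) / ln(dT1/dT2)
= (81.4 - 50.9) / ln(81.4 / 50.9) = 30.5 / 0.469512 = 64.96

64.96 degC


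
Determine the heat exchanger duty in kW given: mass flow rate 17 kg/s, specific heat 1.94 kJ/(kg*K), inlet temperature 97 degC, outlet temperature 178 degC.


Q = m_dot * cp * delta_T
delta_T = 178 - 97 = 81 K
Q = 17 * 1.94 * 81
= 32.98 * 81
= 2671.38 kW

2671.38 kW


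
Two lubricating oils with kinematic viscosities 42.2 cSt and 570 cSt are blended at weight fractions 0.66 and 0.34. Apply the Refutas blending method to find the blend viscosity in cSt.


Refutas method: VBN_i = 14.534*ln(ln(visc_i + 0.8)) + 10.975, blended linearly by mass fraction; since VBN is linear in VBI_i = ln(ln(visc_i + 0.8)) and the fractions sum to 1, blend VBI directly: visc = exp(exp(VBI_blend)) - 0.8
VBI_1 = ln(ln(42.2 + 0.8)) = 1.32474
VBI_2 = ln(ln(570 + 0.8)) = 1.84799
VBI_blend = 0.66 * 1.32474 + 0.34 * 1.84799 = 1.50265
visc_blend = exp(exp(1.50265)) - 0.8 = 88.64

88.64 cSt


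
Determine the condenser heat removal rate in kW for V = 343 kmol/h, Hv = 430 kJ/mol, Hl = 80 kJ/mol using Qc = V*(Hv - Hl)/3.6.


Qc = 343 * (430 - 80) / 3.6 = 343 * 350 / 3.6 = 33350

33350 kW


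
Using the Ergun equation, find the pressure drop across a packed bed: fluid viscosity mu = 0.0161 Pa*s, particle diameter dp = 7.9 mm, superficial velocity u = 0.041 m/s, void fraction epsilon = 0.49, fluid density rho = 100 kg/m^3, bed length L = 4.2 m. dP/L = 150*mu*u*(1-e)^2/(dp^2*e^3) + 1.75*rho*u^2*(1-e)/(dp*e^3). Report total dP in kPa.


dp = 7.9 mm = 0.0079 m
Viscous term = 150*0.0161*0.041*(1-0.49)^2 / (0.0079^2*0.49^3) = 3507.51
Inertial term = 1.75*100*0.041^2*(1-0.49) / (0.0079*0.49^3) = 161.421
dP/L = 3507.51 + 161.421 = 3668.93 Pa/m
dP = 3668.93 * 4.2 / 1000 = 15.41 kPa

15.41 kPa


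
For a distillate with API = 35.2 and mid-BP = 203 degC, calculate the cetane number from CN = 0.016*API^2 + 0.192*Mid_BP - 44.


CN = 0.016 * 35.2^2 + 0.192 * 203 - 44
CN = 19.82464 + 38.976 - 44 = 14.80064

14.80064


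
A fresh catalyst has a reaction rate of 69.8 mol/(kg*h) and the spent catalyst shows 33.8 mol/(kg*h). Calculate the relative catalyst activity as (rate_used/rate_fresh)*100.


Activity (%) = (rate_used / rate_fresh) * 100
rate_used = 33.8, rate_fresh = 69.8
= (33.8 / 69.8) * 100
= 0.4842 * 100 = 48.42

48.42 %


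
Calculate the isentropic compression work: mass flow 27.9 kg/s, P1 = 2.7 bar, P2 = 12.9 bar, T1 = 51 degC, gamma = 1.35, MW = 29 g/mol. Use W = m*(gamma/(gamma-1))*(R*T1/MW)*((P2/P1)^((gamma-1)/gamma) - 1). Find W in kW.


Isentropic work: W = m*(gamma/(gamma-1))*(R*T1/MW)*((P2/P1)^((gamma-1)/gamma) - 1)
T1 = 51 + 273.15 = 324.15 K
Pressure ratio = 12.9 / 2.7 = 4.77778
Exponent = (1.35 - 1)/1.35 = 0.259259
(P2/P1)^exp - 1 = 4.77778^0.259259 - 1 = 0.500015
W = 27.9 * 1.35 / 0.35 * 8.314 * 324.15 / 29 * 0.500015 = 5000

5000 kW


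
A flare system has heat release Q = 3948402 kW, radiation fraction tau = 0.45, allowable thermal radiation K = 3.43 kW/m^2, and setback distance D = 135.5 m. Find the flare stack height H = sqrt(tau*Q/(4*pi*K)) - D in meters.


tau*Q/(4*pi*K) = 0.45 * 3948402 / (4 * pi * 3.43) = 41222.1
sqrt(41222.1) = 203.032
H = 203.032 - 135.5 = 67.53

67.53 m


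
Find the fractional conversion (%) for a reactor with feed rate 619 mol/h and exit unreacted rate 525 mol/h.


X = (F_in - F_out) / F_in * 100
Moles reacted = 619 - 525 = 94
X = 94 / 619 * 100
= 0.1519 * 100
= 15.19 %

15.19 %


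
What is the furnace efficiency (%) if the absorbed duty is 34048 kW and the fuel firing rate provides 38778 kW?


Furnace efficiency = Q_absorbed / Q_fuel * 100
= 34048 / 38778 * 100 = 87.80

87.80 %


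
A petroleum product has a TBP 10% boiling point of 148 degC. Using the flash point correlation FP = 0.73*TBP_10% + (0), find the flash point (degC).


FP = 0.73 * 148 + (0) = 108.04

108.04 degC


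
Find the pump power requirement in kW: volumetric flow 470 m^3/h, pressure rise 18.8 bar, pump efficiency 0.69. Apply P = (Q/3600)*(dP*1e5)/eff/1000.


Q = 470 / 3600 = 0.130556 m^3/s
P = 0.130556 * (18.8 * 1e5) / 0.69 / 1000 = 355.7

355.7 kW


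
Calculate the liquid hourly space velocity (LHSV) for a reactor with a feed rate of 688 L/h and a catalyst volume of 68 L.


LHSV = volumetric feed rate / catalyst volume
= 688 L/h / 68 L
= 10.12 h^-1

10.12 h^-1


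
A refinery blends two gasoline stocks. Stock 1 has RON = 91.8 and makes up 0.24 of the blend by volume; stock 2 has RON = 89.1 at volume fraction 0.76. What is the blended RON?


Linear blending: RON_blend = sum(vi * RONi)
Contribution 1: 0.24 * 91.8 = 22.032
Contribution 2: 0.76 * 89.1 = 67.716
RON_blend = 22.032 + 67.716 = 89.748

89.748


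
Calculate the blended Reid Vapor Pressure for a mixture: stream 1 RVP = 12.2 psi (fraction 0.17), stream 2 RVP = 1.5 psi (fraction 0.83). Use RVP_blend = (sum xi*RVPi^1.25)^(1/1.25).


Chevron index: RVP_blend = (sum xi*RVPi^1.25)^(1/1.25)
RVP^1.25 terms: 0.17 * 12.2^1.25 + 0.83 * 1.5^1.25 = 5.25395
RVP_blend = 5.25395^(1/1.25) = 3.770

3.770 psi


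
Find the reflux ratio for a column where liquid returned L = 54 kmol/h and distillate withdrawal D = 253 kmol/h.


Reflux ratio definition: R = L / D (liquid returned / distillate withdrawn)
L = 54 kmol/h, D = 253 kmol/h
R = 54 / 253 = 0.2134

0.2134


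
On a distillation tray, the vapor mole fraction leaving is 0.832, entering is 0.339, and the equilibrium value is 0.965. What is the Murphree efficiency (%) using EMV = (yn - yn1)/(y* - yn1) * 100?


Murphree vapor efficiency: EMV = (y_n - y_(n-1)) / (y*_n - y_(n-1)) * 100
EMV = (0.832 - 0.339) / (0.965 - 0.339) * 100 = 0.493 / 0.626 * 100 = 78.75

78.75 %


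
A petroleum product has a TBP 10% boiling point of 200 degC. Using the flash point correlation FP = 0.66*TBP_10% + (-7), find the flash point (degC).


FP = 0.66 * 200 + (-7) = 125

125 degC


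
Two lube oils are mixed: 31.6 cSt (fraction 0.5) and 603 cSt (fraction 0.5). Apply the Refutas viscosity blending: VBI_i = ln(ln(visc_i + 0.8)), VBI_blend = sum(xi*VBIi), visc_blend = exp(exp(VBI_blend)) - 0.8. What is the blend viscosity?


Refutas method: VBN_i = 14.534*ln(ln(visc_i + 0.8)) + 10.975, blended linearly by mass fraction; since VBN is linear in VBI_i = ln(ln(visc_i + 0.8)) and the fractions sum to 1, blend VBI directly: visc = exp(exp(VBI_blend)) - 0.8
VBI_1 = ln(ln(31.6 + 0.8)) = 1.2465
VBI_2 = ln(ln(603 + 0.8)) = 1.8568
VBI_blend = 0.5 * 1.2465 + 0.5 * 1.8568 = 1.55165
visc_blend = exp(exp(1.55165)) - 0.8 = 111.3

111.3 cSt


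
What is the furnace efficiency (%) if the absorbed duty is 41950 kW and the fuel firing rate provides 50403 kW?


Furnace efficiency = Q_absorbed / Q_fuel * 100
= 41950 / 50403 * 100 = 83.23

83.23 %


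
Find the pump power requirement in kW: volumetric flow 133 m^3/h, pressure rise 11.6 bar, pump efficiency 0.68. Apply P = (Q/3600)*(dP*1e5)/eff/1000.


Q = 133 / 3600 = 0.0369444 m^3/s
P = 0.0369444 * (11.6 * 1e5) / 0.68 / 1000 = 63.02

63.02 kW


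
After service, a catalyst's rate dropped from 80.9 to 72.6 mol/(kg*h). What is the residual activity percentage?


Activity (%) = (rate_used / rate_fresh) * 100
rate_used = 72.6, rate_fresh = 80.9
= (72.6 / 80.9) * 100
= 0.8974 * 100 = 89.74

89.74 %


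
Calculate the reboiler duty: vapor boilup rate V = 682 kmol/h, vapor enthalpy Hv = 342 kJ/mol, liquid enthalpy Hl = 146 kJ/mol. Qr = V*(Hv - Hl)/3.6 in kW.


Qr = 682 * (342 - 146) / 3.6 = 682 * 196 / 3.6 = 37130

37130 kW


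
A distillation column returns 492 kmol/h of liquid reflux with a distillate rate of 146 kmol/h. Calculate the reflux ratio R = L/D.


Reflux ratio definition: R = L / D (liquid returned / distillate withdrawn)
L = 492 kmol/h, D = 146 kmol/h
R = 492 / 146 = 3.370

3.370


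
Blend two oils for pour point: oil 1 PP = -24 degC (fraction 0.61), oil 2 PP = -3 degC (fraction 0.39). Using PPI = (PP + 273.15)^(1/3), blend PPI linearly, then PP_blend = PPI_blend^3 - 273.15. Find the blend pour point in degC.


PPI_1 = (-24 + 273.15)^(1/3) = 6.292458
PPI_2 = (-3 + 273.15)^(1/3) = 6.464501
PPI_blend = 0.61 * 6.292458 + 0.39 * 6.464501 = 6.359555
PP_blend = 6.359555^3 - 273.15 = 257.2055 - 273.15 = -15.94

-15.94 degC


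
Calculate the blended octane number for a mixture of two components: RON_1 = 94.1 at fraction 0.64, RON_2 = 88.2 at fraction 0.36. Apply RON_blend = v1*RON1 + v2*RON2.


Linear blending: RON_blend = sum(vi * RONi)
Contribution 1: 0.64 * 94.1 = 60.224
Contribution 2: 0.36 * 88.2 = 31.752
RON_blend = 60.224 + 31.752 = 91.976

91.976


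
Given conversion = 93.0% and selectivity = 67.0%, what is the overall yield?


Overall yield = conversion (%) * selectivity (%) / 100
Conversion = 93.0%, Selectivity = 67.0%
Y = 93.0 * 67.0 / 100
= 62.31 %

62.31 %


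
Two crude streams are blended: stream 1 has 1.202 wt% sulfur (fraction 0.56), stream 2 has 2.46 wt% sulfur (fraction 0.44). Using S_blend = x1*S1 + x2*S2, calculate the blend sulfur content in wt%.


Linear sulfur blending: S_blend = x1*S1 + x2*S2
Contribution 1: 0.56 * 1.202 = 0.67312 wt%
Contribution 2: 0.44 * 2.46 = 1.0824 wt%
S_blend = 0.67312 + 1.0824 = 1.75552

1.75552 wt%


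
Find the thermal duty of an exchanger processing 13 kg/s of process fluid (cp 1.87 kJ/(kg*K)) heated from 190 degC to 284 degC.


Q = m_dot * cp * delta_T
delta_T = 284 - 190 = 94 K
Q = 13 * 1.87 * 94
= 24.31 * 94
= 2285.14 kW

2285.14 kW


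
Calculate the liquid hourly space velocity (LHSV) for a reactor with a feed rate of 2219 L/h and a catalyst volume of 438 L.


LHSV = volumetric feed rate / catalyst volume
= 2219 L/h / 438 L
= 5.066 h^-1

5.066 h^-1


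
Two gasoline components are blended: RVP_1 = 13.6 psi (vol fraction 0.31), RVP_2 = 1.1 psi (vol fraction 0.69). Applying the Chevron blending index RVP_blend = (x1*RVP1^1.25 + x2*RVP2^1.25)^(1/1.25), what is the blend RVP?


Chevron index: RVP_blend = (sum xi*RVPi^1.25)^(1/1.25)
RVP^1.25 terms: 0.31 * 13.6^1.25 + 0.69 * 1.1^1.25 = 8.87358
RVP_blend = 8.87358^(1/1.25) = 5.734

5.734 psi


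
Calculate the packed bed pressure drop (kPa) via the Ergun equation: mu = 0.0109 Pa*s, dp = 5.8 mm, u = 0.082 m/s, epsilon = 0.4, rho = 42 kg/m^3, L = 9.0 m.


dp = 5.8 mm = 0.0058 m
Viscous term = 150*0.0109*0.082*(1-0.4)^2 / (0.0058^2*0.4^3) = 22418.1
Inertial term = 1.75*42*0.082^2*(1-0.4) / (0.0058*0.4^3) = 798.837
dP/L = 22418.1 + 798.837 = 23216.9 Pa/m
dP = 23216.9 * 9.0 / 1000 = 209.0 kPa

209.0 kPa


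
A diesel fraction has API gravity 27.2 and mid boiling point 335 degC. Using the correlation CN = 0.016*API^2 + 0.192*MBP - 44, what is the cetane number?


CN = 0.016 * 27.2^2 + 0.192 * 335 - 44
CN = 11.83744 + 64.32 - 44 = 32.15744

32.15744


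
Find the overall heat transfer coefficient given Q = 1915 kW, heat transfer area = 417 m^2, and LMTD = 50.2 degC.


From Q = U*A*LMTD, U = Q / (A * LMTD)
U = 1915 / (417 * 50.2) = 1915 / 20933.4 = 0.09148

0.09148 kW/(m^2*K)


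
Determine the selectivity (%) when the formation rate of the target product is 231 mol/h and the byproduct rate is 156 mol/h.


Selectivity = desired / (desired + undesired) * 100
Total products = 231 + 156 = 387 mol/h
S = 231 / 387 * 100
= 0.5969 * 100
= 59.69 %

59.69 %


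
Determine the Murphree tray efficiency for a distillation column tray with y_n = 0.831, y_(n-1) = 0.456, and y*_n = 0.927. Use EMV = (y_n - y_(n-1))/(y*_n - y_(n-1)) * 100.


Murphree vapor efficiency: EMV = (y_n - y_(n-1)) / (y*_n - y_(n-1)) * 100
EMV = (0.831 - 0.456) / (0.927 - 0.456) * 100 = 0.375 / 0.471 * 100 = 79.62

79.62 %


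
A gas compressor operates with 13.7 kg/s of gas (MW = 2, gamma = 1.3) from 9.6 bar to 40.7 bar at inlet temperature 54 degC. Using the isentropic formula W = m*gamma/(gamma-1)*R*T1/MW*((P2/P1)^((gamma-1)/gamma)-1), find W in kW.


Isentropic work: W = m*(gamma/(gamma-1))*(R*T1/MW)*((P2/P1)^((gamma-1)/gamma) - 1)
T1 = 54 + 273.15 = 327.15 K
Pressure ratio = 40.7 / 9.6 = 4.23958
Exponent = (1.3 - 1)/1.3 = 0.230769
(P2/P1)^exp - 1 = 4.23958^0.230769 - 1 = 0.395618
W = 13.7 * 1.3 / 0.3 * 8.314 * 327.15 / 2 * 0.395618 = 31940

31940 kW


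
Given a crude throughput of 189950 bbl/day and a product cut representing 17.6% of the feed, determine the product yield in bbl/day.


Crude throughput = 189950 bbl/day
Fraction yield = 17.6%
yield = throughput * fraction / 100
yield = 189950 * 17.6 / 100 = 33431.2

33431.2 bbl/day


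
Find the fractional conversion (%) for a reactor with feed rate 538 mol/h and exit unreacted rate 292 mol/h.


X = (F_in - F_out) / F_in * 100
Moles reacted = 538 - 292 = 246
X = 246 / 538 * 100
= 0.4572 * 100
= 45.72 %

45.72 %


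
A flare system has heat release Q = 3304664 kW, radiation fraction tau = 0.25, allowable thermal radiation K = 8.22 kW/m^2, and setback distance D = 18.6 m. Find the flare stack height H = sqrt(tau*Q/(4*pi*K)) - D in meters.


tau*Q/(4*pi*K) = 0.25 * 3304664 / (4 * pi * 8.22) = 7998.08
sqrt(7998.08) = 89.432
H = 89.432 - 18.6 = 70.83

70.83 m


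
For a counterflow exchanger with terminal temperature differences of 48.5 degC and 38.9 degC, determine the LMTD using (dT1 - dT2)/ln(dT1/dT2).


LMTD = (dT1 - dT2) / ln(dT1/dT2)
= (48.5 - 38.9) / ln(48.5 / 38.9) = 9.6 / 0.22057 = 43.52

43.52 degC


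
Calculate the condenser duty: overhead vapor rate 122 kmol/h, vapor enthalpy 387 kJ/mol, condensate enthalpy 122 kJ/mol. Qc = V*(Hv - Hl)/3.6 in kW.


Qc = 122 * (387 - 122) / 3.6 = 122 * 265 / 3.6 = 8981

8981 kW


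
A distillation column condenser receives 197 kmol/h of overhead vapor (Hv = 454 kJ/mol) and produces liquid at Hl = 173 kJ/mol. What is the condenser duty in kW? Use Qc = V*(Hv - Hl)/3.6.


Qc = 197 * (454 - 173) / 3.6 = 197 * 281 / 3.6 = 15380

15380 kW


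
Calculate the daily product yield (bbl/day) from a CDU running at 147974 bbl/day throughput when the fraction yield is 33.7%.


Crude throughput = 147974 bbl/day
Fraction yield = 33.7%
yield = throughput * fraction / 100
yield = 147974 * 33.7 / 100 = 49867.238

49867.238 bbl/day


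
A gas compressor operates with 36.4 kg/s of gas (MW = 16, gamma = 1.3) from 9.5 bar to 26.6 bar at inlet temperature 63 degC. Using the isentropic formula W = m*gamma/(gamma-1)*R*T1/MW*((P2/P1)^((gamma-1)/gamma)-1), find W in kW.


Isentropic work: W = m*(gamma/(gamma-1))*(R*T1/MW)*((P2/P1)^((gamma-1)/gamma) - 1)
T1 = 63 + 273.15 = 336.15 K
Pressure ratio = 26.6 / 9.5 = 2.8
Exponent = (1.3 - 1)/1.3 = 0.230769
(P2/P1)^exp - 1 = 2.8^0.230769 - 1 = 0.268207
W = 36.4 * 1.3 / 0.3 * 8.314 * 336.15 / 16 * 0.268207 = 7390

7390 kW


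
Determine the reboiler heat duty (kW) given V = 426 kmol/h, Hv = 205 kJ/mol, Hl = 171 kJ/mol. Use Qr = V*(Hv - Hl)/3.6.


Qr = 426 * (205 - 171) / 3.6 = 426 * 34 / 3.6 = 4023

4023 kW


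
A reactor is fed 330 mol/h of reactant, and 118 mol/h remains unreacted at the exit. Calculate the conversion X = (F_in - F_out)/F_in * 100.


X = (F_in - F_out) / F_in * 100
Moles reacted = 330 - 118 = 212
X = 212 / 330 * 100
= 0.6424 * 100
= 64.24 %

64.24 %


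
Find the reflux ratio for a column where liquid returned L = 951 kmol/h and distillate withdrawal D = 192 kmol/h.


Reflux ratio definition: R = L / D (liquid returned / distillate withdrawn)
L = 951 kmol/h, D = 192 kmol/h
R = 951 / 192 = 4.953

4.953


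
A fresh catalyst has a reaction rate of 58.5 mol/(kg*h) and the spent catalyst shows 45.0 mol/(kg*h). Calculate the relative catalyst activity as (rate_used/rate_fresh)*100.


Activity (%) = (rate_used / rate_fresh) * 100
rate_used = 45.0, rate_fresh = 58.5
= (45.0 / 58.5) * 100
= 0.7692 * 100 = 76.92

76.92 %


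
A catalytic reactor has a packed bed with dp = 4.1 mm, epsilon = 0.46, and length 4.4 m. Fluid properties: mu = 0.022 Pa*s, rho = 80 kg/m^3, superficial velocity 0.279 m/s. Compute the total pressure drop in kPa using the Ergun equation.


dp = 4.1 mm = 0.0041 m
Viscous term = 150*0.022*0.279*(1-0.46)^2 / (0.0041^2*0.46^3) = 164083
Inertial term = 1.75*80*0.279^2*(1-0.46) / (0.0041*0.46^3) = 14746
dP/L = 164083 + 14746 = 178829 Pa/m
dP = 178829 * 4.4 / 1000 = 786.8 kPa

786.8 kPa


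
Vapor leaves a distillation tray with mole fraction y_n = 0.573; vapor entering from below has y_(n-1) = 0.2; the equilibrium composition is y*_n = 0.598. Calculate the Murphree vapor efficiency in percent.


Murphree vapor efficiency: EMV = (y_n - y_(n-1)) / (y*_n - y_(n-1)) * 100
EMV = (0.573 - 0.2) / (0.598 - 0.2) * 100 = 0.373 / 0.398 * 100 = 93.72

93.72 %


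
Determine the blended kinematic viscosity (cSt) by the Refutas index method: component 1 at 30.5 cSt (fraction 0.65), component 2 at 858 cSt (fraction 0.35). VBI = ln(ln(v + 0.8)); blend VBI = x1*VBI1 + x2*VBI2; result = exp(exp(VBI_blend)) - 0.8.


Refutas method: VBN_i = 14.534*ln(ln(visc_i + 0.8)) + 10.975, blended linearly by mass fraction; since VBN is linear in VBI_i = ln(ln(visc_i + 0.8)) and the fractions sum to 1, blend VBI directly: visc = exp(exp(VBI_blend)) - 0.8
VBI_1 = ln(ln(30.5 + 0.8)) = 1.23652
VBI_2 = ln(ln(858 + 0.8)) = 1.91036
VBI_blend = 0.65 * 1.23652 + 0.35 * 1.91036 = 1.47236
visc_blend = exp(exp(1.47236)) - 0.8 = 77.42

77.42 cSt


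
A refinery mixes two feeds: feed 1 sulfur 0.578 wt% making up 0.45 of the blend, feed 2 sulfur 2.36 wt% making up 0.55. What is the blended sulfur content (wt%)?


Linear sulfur blending: S_blend = x1*S1 + x2*S2
Contribution 1: 0.45 * 0.578 = 0.2601 wt%
Contribution 2: 0.55 * 2.36 = 1.298 wt%
S_blend = 0.2601 + 1.298 = 1.5581

1.5581 wt%


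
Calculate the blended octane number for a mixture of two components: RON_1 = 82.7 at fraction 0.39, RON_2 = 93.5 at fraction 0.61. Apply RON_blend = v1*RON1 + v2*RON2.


Linear blending: RON_blend = sum(vi * RONi)
Contribution 1: 0.39 * 82.7 = 32.253
Contribution 2: 0.61 * 93.5 = 57.035
RON_blend = 32.253 + 57.035 = 89.288

89.288


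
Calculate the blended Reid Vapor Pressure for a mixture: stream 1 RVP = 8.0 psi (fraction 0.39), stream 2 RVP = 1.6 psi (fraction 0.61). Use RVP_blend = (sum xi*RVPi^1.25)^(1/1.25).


Chevron index: RVP_blend = (sum xi*RVPi^1.25)^(1/1.25)
RVP^1.25 terms: 0.39 * 8.0^1.25 + 0.61 * 1.6^1.25 = 6.34488
RVP_blend = 6.34488^(1/1.25) = 4.385

4.385 psi


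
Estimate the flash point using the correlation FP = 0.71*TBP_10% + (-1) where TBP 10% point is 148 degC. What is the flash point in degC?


FP = 0.71 * 148 + (-1) = 104.08

104.08 degC


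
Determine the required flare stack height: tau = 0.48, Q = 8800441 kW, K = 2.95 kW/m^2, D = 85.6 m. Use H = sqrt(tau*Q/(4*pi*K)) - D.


tau*Q/(4*pi*K) = 0.48 * 8800441 / (4 * pi * 2.95) = 113950
sqrt(113950) = 337.565
H = 337.565 - 85.6 = 252.0

252.0 m


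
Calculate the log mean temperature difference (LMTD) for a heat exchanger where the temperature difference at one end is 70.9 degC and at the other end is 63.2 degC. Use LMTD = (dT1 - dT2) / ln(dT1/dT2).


LMTD = (dT1 - dT2) / ln(dT1/dT2)
= (70.9 - 63.2) / ln(70.9 / 63.2) = 7.7 / 0.114966 = 66.98

66.98 degC


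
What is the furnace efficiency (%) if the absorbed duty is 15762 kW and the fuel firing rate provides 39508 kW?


Furnace efficiency = Q_absorbed / Q_fuel * 100
= 15762 / 39508 * 100 = 39.90

39.90 %


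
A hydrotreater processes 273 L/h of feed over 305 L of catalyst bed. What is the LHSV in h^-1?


LHSV = volumetric feed rate / catalyst volume
= 273 L/h / 305 L
= 0.8951 h^-1

0.8951 h^-1


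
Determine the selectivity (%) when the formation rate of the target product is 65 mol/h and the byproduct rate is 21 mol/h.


Selectivity = desired / (desired + undesired) * 100
Total products = 65 + 21 = 86 mol/h
S = 65 / 86 * 100
= 0.7558 * 100
= 75.58 %

75.58 %


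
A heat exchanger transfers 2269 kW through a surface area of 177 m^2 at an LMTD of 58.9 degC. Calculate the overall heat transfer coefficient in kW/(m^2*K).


From Q = U*A*LMTD, U = Q / (A * LMTD)
U = 2269 / (177 * 58.9) = 2269 / 10425.3 = 0.2176

0.2176 kW/(m^2*K)


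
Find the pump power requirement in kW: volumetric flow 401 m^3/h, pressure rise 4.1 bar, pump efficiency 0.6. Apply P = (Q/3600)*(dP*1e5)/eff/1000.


Q = 401 / 3600 = 0.111389 m^3/s
P = 0.111389 * (4.1 * 1e5) / 0.6 / 1000 = 76.12

76.12 kW


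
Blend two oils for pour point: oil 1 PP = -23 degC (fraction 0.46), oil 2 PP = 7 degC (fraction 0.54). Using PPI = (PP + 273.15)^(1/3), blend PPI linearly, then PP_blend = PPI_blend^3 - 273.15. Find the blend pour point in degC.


PPI_1 = (-23 + 273.15)^(1/3) = 6.300865
PPI_2 = (7 + 273.15)^(1/3) = 6.543301
PPI_blend = 0.46 * 6.300865 + 0.54 * 6.543301 = 6.43178
PP_blend = 6.43178^3 - 273.15 = 266.0685 - 273.15 = -7.08

-7.08 degC


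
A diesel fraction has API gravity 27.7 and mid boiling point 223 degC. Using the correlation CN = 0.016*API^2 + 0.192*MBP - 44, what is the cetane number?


CN = 0.016 * 27.7^2 + 0.192 * 223 - 44
CN = 12.27664 + 42.816 - 44 = 11.09264

11.09264


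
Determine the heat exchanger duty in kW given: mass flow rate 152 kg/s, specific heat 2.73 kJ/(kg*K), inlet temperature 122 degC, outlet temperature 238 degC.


Q = m_dot * cp * delta_T
delta_T = 238 - 122 = 116 K
Q = 152 * 2.73 * 116
= 414.96 * 116
= 48135.36 kW

48135.36 kW


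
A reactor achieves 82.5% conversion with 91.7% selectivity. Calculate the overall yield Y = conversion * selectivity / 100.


Overall yield = conversion (%) * selectivity (%) / 100
Conversion = 82.5%, Selectivity = 91.7%
Y = 82.5 * 91.7 / 100
= 75.6525 %

75.6525 %


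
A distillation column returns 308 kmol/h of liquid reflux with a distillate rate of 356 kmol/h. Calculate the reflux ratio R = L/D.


Reflux ratio definition: R = L / D (liquid returned / distillate withdrawn)
L = 308 kmol/h, D = 356 kmol/h
R = 308 / 356 = 0.8652

0.8652


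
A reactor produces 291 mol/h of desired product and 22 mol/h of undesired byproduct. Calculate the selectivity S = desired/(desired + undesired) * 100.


Selectivity = desired / (desired + undesired) * 100
Total products = 291 + 22 = 313 mol/h
S = 291 / 313 * 100
= 0.9297 * 100
= 92.97 %

92.97 %


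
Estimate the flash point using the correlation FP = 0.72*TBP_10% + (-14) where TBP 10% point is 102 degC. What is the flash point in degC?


FP = 0.72 * 102 + (-14) = 59.44

59.44 degC


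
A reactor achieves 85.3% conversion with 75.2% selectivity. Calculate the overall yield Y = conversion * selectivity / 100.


Overall yield = conversion (%) * selectivity (%) / 100
Conversion = 85.3%, Selectivity = 75.2%
Y = 85.3 * 75.2 / 100
= 64.1456 %

64.1456 %


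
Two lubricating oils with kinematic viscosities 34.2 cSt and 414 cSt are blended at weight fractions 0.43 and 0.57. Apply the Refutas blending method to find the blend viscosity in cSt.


Refutas method: VBN_i = 14.534*ln(ln(visc_i + 0.8)) + 10.975, blended linearly by mass fraction; since VBN is linear in VBI_i = ln(ln(visc_i + 0.8)) and the fractions sum to 1, blend VBI directly: visc = exp(exp(VBI_blend)) - 0.8
VBI_1 = ln(ln(34.2 + 0.8)) = 1.26845
VBI_2 = ln(ln(414 + 0.8)) = 1.79638
VBI_blend = 0.43 * 1.26845 + 0.57 * 1.79638 = 1.56937
visc_blend = exp(exp(1.56937)) - 0.8 = 121.2

121.2 cSt


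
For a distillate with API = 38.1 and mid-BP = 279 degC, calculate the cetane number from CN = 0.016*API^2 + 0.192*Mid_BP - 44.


CN = 0.016 * 38.1^2 + 0.192 * 279 - 44
CN = 23.22576 + 53.568 - 44 = 32.79376

32.79376


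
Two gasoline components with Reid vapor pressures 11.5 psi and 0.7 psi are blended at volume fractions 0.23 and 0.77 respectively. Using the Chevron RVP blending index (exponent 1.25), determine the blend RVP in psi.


Chevron index: RVP_blend = (sum xi*RVPi^1.25)^(1/1.25)
RVP^1.25 terms: 0.23 * 11.5^1.25 + 0.77 * 0.7^1.25 = 5.36382
RVP_blend = 5.36382^(1/1.25) = 3.833

3.833 psi


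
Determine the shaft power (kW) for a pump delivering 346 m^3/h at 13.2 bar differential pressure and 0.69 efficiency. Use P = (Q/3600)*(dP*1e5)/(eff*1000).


Q = 346 / 3600 = 0.0961111 m^3/s
P = 0.0961111 * (13.2 * 1e5) / 0.69 / 1000 = 183.9

183.9 kW


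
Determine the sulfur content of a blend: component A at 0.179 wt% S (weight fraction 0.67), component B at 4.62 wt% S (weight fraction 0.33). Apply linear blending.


Linear sulfur blending: S_blend = x1*S1 + x2*S2
Contribution 1: 0.67 * 0.179 = 0.11993 wt%
Contribution 2: 0.33 * 4.62 = 1.5246 wt%
S_blend = 0.11993 + 1.5246 = 1.64453

1.64453 wt%


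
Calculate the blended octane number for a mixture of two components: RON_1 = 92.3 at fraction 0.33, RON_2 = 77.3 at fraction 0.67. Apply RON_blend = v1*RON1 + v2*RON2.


Linear blending: RON_blend = sum(vi * RONi)
Contribution 1: 0.33 * 92.3 = 30.459
Contribution 2: 0.67 * 77.3 = 51.791
RON_blend = 30.459 + 51.791 = 82.25

82.25


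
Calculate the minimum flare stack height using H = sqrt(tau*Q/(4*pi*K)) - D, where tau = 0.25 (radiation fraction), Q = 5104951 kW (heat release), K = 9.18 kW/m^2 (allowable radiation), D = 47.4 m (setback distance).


tau*Q/(4*pi*K) = 0.25 * 5104951 / (4 * pi * 9.18) = 11063.2
sqrt(11063.2) = 105.182
H = 105.182 - 47.4 = 57.78

57.78 m


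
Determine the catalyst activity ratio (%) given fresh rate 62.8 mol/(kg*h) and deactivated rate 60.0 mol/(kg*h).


Activity (%) = (rate_used / rate_fresh) * 100
rate_used = 60.0, rate_fresh = 62.8
= (60.0 / 62.8) * 100
= 0.9554 * 100 = 95.54

95.54 %


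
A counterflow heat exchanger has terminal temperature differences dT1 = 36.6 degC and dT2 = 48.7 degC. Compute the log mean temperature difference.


LMTD = (dT1 - dT2) / ln(dT1/dT2)
= (36.6 - 48.7) / ln(36.6 / 48.7) = -12.1 / -0.285631 = 42.36

42.36 degC


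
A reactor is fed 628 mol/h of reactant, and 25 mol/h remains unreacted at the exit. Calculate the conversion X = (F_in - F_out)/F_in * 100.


X = (F_in - F_out) / F_in * 100
Moles reacted = 628 - 25 = 603
X = 603 / 628 * 100
= 0.9602 * 100
= 96.02 %

96.02 %


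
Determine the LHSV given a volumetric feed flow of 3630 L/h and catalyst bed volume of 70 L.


LHSV = volumetric feed rate / catalyst volume
= 3630 L/h / 70 L
= 51.86 h^-1

51.86 h^-1


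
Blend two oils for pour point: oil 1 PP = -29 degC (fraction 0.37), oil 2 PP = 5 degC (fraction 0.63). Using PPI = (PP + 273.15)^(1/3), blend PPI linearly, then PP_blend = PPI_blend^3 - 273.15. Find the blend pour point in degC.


PPI_1 = (-29 + 273.15)^(1/3) = 6.25008
PPI_2 = (5 + 273.15)^(1/3) = 6.527693
PPI_blend = 0.37 * 6.25008 + 0.63 * 6.527693 = 6.424976
PP_blend = 6.424976^3 - 273.15 = 265.225 - 273.15 = -7.92

-7.92 degC


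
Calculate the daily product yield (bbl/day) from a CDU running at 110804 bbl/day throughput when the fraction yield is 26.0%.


Crude throughput = 110804 bbl/day
Fraction yield = 26.0%
yield = throughput * fraction / 100
yield = 110804 * 26.0 / 100 = 28809.04

28809.04 bbl/day


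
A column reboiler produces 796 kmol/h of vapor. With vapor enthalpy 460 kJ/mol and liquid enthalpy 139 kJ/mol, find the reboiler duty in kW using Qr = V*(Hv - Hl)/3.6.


Qr = 796 * (460 - 139) / 3.6 = 796 * 321 / 3.6 = 70980

70980 kW


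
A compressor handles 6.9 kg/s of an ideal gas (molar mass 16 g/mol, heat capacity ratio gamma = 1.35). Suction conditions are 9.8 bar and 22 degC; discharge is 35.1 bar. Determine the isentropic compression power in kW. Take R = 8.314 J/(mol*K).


Isentropic work: W = m*(gamma/(gamma-1))*(R*T1/MW)*((P2/P1)^((gamma-1)/gamma) - 1)
T1 = 22 + 273.15 = 295.15 K
Pressure ratio = 35.1 / 9.8 = 3.58163
Exponent = (1.35 - 1)/1.35 = 0.259259
(P2/P1)^exp - 1 = 3.58163^0.259259 - 1 = 0.392036
W = 6.9 * 1.35 / 0.35 * 8.314 * 295.15 / 16 * 0.392036 = 1600

1600 kW


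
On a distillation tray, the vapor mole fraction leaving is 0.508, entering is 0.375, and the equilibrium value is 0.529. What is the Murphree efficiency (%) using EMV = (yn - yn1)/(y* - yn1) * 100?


Murphree vapor efficiency: EMV = (y_n - y_(n-1)) / (y*_n - y_(n-1)) * 100
EMV = (0.508 - 0.375) / (0.529 - 0.375) * 100 = 0.133 / 0.154 * 100 = 86.36

86.36 %


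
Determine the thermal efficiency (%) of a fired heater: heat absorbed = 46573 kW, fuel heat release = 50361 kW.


Furnace efficiency = Q_absorbed / Q_fuel * 100
= 46573 / 50361 * 100 = 92.48

92.48 %


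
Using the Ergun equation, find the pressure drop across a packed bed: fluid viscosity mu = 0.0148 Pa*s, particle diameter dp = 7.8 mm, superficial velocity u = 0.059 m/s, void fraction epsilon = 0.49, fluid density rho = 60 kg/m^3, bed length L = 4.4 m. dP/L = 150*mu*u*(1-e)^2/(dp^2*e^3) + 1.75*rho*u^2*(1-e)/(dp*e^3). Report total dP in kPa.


dp = 7.8 mm = 0.0078 m
Viscous term = 150*0.0148*0.059*(1-0.49)^2 / (0.0078^2*0.49^3) = 4759.57
Inertial term = 1.75*60*0.059^2*(1-0.49) / (0.0078*0.49^3) = 203.133
dP/L = 4759.57 + 203.133 = 4962.7 Pa/m
dP = 4962.7 * 4.4 / 1000 = 21.84 kPa

21.84 kPa


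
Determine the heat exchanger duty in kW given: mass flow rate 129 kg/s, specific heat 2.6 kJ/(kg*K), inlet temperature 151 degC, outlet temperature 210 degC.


Q = m_dot * cp * delta_T
delta_T = 210 - 151 = 59 K
Q = 129 * 2.6 * 59
= 335.4 * 59
= 19788.6 kW

19788.6 kW


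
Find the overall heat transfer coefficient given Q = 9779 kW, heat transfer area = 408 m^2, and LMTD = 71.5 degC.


From Q = U*A*LMTD, U = Q / (A * LMTD)
U = 9779 / (408 * 71.5) = 9779 / 29172 = 0.3352

0.3352 kW/(m^2*K)


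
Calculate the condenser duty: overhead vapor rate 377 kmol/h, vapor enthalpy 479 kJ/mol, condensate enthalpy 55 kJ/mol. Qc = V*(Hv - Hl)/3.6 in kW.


Qc = 377 * (479 - 55) / 3.6 = 377 * 424 / 3.6 = 44400

44400 kW


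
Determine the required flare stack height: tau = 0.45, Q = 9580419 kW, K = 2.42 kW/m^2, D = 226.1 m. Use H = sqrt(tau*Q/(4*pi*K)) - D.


tau*Q/(4*pi*K) = 0.45 * 9580419 / (4 * pi * 2.42) = 141766
sqrt(141766) = 376.518
H = 376.518 - 226.1 = 150.4

150.4 m


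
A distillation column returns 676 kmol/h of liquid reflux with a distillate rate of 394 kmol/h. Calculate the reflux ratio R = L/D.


Reflux ratio definition: R = L / D (liquid returned / distillate withdrawn)
L = 676 kmol/h, D = 394 kmol/h
R = 676 / 394 = 1.716

1.716


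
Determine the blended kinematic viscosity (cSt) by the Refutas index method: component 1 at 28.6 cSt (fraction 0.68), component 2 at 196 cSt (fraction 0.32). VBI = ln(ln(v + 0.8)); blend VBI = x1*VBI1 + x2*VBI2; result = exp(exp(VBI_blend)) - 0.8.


Refutas method: VBN_i = 14.534*ln(ln(visc_i + 0.8)) + 10.975, blended linearly by mass fraction; since VBN is linear in VBI_i = ln(ln(visc_i + 0.8)) and the fractions sum to 1, blend VBI directly: visc = exp(exp(VBI_blend)) - 0.8
VBI_1 = ln(ln(28.6 + 0.8)) = 1.21817
VBI_2 = ln(ln(196 + 0.8)) = 1.66434
VBI_blend = 0.68 * 1.21817 + 0.32 * 1.66434 = 1.36094
visc_blend = exp(exp(1.36094)) - 0.8 = 48.60

48.60 cSt


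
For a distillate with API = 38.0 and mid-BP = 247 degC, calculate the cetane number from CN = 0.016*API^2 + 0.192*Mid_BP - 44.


CN = 0.016 * 38.0^2 + 0.192 * 247 - 44
CN = 23.104 + 47.424 - 44 = 26.528

26.528


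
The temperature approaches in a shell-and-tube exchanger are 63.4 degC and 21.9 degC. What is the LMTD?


LMTD = (dT1 - dT2) / ln(dT1/dT2)
= (63.4 - 21.9) / ln(63.4 / 21.9) = 41.5 / 1.06298 = 39.04

39.04 degC


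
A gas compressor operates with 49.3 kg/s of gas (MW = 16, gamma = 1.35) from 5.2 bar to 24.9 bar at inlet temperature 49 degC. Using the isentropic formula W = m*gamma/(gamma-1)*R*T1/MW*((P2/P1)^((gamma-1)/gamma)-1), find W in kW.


Isentropic work: W = m*(gamma/(gamma-1))*(R*T1/MW)*((P2/P1)^((gamma-1)/gamma) - 1)
T1 = 49 + 273.15 = 322.15 K
Pressure ratio = 24.9 / 5.2 = 4.78846
Exponent = (1.35 - 1)/1.35 = 0.259259
(P2/P1)^exp - 1 = 4.78846^0.259259 - 1 = 0.500883
W = 49.3 * 1.35 / 0.35 * 8.314 * 322.15 / 16 * 0.500883 = 15940

15940 kW


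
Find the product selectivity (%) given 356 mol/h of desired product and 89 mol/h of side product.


Selectivity = desired / (desired + undesired) * 100
Total products = 356 + 89 = 445 mol/h
S = 356 / 445 * 100
= 0.8000 * 100
= 80.00 %

80.00 %


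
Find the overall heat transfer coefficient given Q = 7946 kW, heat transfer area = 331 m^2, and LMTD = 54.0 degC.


From Q = U*A*LMTD, U = Q / (A * LMTD)
U = 7946 / (331 * 54.0) = 7946 / 17874 = 0.4446

0.4446 kW/(m^2*K)


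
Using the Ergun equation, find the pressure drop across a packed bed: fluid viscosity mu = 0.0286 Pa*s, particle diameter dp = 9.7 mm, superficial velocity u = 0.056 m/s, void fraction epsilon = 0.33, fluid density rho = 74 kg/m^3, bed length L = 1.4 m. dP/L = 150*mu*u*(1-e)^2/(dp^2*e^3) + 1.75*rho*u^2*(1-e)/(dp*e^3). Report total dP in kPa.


dp = 9.7 mm = 0.0097 m
Viscous term = 150*0.0286*0.056*(1-0.33)^2 / (0.0097^2*0.33^3) = 31894
Inertial term = 1.75*74*0.056^2*(1-0.33) / (0.0097*0.33^3) = 780.561
dP/L = 31894 + 780.561 = 32674.6 Pa/m
dP = 32674.6 * 1.4 / 1000 = 45.74 kPa

45.74 kPa


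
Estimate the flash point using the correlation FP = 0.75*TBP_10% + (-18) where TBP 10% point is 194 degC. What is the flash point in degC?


FP = 0.75 * 194 + (-18) = 127.5

127.5 degC


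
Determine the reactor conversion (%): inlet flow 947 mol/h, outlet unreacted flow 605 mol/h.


X = (F_in - F_out) / F_in * 100
Moles reacted = 947 - 605 = 342
X = 342 / 947 * 100
= 0.3611 * 100
= 36.11 %

36.11 %


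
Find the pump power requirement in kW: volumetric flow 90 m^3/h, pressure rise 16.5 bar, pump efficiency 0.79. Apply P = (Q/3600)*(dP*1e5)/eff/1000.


Q = 90 / 3600 = 0.025 m^3/s
P = 0.025 * (16.5 * 1e5) / 0.79 / 1000 = 52.22

52.22 kW


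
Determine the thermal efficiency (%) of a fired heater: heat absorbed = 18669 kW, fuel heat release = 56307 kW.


Furnace efficiency = Q_absorbed / Q_fuel * 100
= 18669 / 56307 * 100 = 33.16

33.16 %


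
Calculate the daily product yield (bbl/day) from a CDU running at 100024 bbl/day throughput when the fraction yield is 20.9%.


Crude throughput = 100024 bbl/day
Fraction yield = 20.9%
yield = throughput * fraction / 100
yield = 100024 * 20.9 / 100 = 20905.016

20905.016 bbl/day


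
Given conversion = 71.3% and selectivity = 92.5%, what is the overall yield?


Overall yield = conversion (%) * selectivity (%) / 100
Conversion = 71.3%, Selectivity = 92.5%
Y = 71.3 * 92.5 / 100
= 65.9525 %

65.9525 %


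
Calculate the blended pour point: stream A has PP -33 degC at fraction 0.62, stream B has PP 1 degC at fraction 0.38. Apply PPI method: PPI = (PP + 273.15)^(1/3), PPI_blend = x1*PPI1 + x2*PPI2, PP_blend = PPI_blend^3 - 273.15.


PPI_1 = (-33 + 273.15)^(1/3) = 6.215759
PPI_2 = (1 + 273.15)^(1/3) = 6.49625
PPI_blend = 0.62 * 6.215759 + 0.38 * 6.49625 = 6.322346
PP_blend = 6.322346^3 - 273.15 = 252.7172 - 273.15 = -20.43

-20.43 degC


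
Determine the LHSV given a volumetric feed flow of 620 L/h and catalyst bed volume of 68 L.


LHSV = volumetric feed rate / catalyst volume
= 620 L/h / 68 L
= 9.118 h^-1

9.118 h^-1


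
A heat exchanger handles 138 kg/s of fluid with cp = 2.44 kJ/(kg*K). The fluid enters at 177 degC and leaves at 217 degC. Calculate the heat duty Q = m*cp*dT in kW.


Q = m_dot * cp * delta_T
delta_T = 217 - 177 = 40 K
Q = 138 * 2.44 * 40
= 336.72 * 40
= 13468.8 kW

13468.8 kW


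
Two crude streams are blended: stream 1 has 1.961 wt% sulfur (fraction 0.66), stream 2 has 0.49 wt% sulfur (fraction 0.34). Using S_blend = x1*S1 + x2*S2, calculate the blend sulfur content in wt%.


Linear sulfur blending: S_blend = x1*S1 + x2*S2
Contribution 1: 0.66 * 1.961 = 1.29426 wt%
Contribution 2: 0.34 * 0.49 = 0.1666 wt%
S_blend = 1.29426 + 0.1666 = 1.46086

1.46086 wt%


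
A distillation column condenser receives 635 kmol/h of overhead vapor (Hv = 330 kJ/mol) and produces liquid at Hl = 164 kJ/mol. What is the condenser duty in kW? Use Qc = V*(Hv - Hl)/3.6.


Qc = 635 * (330 - 164) / 3.6 = 635 * 166 / 3.6 = 29280

29280 kW
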